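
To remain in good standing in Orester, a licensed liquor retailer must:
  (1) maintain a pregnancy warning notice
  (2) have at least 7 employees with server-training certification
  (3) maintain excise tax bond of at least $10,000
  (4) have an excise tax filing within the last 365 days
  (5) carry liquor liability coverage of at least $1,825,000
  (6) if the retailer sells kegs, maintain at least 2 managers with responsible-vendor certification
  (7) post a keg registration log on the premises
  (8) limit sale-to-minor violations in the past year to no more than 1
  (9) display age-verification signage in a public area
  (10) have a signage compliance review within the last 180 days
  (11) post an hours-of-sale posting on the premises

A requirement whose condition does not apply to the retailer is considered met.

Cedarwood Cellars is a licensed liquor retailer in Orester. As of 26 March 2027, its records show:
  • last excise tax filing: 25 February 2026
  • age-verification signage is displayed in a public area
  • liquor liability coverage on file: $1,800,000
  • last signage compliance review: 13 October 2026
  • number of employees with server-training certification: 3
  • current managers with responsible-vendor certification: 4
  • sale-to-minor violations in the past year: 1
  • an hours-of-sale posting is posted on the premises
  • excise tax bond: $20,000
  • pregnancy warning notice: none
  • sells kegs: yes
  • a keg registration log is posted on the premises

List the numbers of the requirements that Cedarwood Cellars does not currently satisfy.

1. pregnancy warning notice absent → not met
2. employees with server-training certification 3 < 7 → not met
3. excise tax bond $20,000 ≥ $10,000 → met
4. excise tax filing 394 days ago vs limit 365 → not met
5. liquor liability coverage $1,800,000 < $1,825,000 → not met
6. condition 'sells kegs' holds; managers with responsible-vendor certification 4 ≥ 2 → met
7. keg registration log present → met
8. sale-to-minor violations in the past year 1 ≤ 1 → met
9. age-verification signage present → met
10. signage compliance review 164 days ago vs limit 180 → met
11. hours-of-sale posting present → met
Not met: 1, 2, 4, 5

1, 2, 4, 5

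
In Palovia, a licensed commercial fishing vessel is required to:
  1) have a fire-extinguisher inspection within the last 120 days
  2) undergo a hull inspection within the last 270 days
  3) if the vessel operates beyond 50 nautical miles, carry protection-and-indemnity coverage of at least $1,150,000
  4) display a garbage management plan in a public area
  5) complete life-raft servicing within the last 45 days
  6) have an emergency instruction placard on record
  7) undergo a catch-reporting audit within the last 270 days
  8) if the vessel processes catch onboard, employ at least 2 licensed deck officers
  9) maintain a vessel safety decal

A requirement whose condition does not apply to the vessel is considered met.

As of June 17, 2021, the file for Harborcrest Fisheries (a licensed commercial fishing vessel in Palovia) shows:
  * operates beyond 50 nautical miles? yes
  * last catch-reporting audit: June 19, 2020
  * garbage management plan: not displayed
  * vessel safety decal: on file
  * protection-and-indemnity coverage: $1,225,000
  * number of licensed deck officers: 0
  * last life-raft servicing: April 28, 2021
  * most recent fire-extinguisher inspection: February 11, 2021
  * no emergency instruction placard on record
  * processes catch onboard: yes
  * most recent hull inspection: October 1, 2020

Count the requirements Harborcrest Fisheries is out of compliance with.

6

1. fire-extinguisher inspection 126 days ago vs limit 120 → not met
2. hull inspection 259 days ago vs limit 270 → met
3. condition 'operates beyond 50 nautical miles' holds; protection-and-indemnity coverage $1,225,000 ≥ $1,150,000 → met
4. garbage management plan absent → not met
5. life-raft servicing 50 days ago vs limit 45 → not met
6. emergency instruction placard absent → not met
7. catch-reporting audit 363 days ago vs limit 270 → not met
8. condition 'processes catch onboard' holds; licensed deck officers 0 < 2 → not met
9. vessel safety decal present → met
Not met: 6 of 9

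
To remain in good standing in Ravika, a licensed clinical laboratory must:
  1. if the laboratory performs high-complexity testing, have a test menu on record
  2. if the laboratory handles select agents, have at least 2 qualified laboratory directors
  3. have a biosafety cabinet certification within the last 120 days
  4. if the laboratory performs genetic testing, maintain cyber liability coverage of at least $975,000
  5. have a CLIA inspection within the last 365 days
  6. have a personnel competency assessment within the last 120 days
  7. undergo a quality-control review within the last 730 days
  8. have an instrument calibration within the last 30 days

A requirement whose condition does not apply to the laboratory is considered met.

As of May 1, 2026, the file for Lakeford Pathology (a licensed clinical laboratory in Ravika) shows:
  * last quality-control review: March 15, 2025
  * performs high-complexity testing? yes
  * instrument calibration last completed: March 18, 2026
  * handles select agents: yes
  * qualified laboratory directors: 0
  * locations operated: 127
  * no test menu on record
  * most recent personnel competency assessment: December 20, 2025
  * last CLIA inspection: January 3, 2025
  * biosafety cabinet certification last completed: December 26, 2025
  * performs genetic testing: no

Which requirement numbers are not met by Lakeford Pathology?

1, 2, 3, 5, 6, 8

1. condition 'performs high-complexity testing' holds; test menu absent → not met
2. condition 'handles select agents' holds; qualified laboratory directors 0 < 2 → not met
3. biosafety cabinet certification 126 days ago vs limit 120 → not met
4. condition 'performs genetic testing' does not hold → requirement n/a → met
5. CLIA inspection 483 days ago vs limit 365 → not met
6. personnel competency assessment 132 days ago vs limit 120 → not met
7. quality-control review 412 days ago vs limit 730 → met
8. instrument calibration 44 days ago vs limit 30 → not met
Not met: 1, 2, 3, 5, 6, 8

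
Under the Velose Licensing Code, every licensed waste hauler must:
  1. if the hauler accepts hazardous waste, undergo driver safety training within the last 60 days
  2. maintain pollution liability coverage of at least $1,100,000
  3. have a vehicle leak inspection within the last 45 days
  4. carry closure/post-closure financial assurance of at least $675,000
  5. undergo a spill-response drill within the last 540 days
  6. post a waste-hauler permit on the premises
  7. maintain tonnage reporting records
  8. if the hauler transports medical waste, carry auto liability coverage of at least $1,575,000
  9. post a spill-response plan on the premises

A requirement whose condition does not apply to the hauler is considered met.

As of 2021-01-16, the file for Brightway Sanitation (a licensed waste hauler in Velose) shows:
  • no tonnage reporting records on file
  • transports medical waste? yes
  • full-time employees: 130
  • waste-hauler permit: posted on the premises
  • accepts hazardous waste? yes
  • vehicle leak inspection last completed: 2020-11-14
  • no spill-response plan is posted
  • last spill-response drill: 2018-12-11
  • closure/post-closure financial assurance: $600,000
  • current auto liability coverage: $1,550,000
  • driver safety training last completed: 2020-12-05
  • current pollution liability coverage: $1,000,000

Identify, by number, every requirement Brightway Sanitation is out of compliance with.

1. condition 'accepts hazardous waste' holds; driver safety training 42 days ago vs limit 60 → met
2. pollution liability coverage $1,000,000 < $1,100,000 → not met
3. vehicle leak inspection 63 days ago vs limit 45 → not met
4. closure/post-closure financial assurance $600,000 < $675,000 → not met
5. spill-response drill 767 days ago vs limit 540 → not met
6. waste-hauler permit present → met
7. tonnage reporting records absent → not met
8. condition 'transports medical waste' holds; auto liability coverage $1,550,000 < $1,575,000 → not met
9. spill-response plan absent → not met
Not met: 2, 3, 4, 5, 7, 8, 9

2, 3, 4, 5, 7, 8, 9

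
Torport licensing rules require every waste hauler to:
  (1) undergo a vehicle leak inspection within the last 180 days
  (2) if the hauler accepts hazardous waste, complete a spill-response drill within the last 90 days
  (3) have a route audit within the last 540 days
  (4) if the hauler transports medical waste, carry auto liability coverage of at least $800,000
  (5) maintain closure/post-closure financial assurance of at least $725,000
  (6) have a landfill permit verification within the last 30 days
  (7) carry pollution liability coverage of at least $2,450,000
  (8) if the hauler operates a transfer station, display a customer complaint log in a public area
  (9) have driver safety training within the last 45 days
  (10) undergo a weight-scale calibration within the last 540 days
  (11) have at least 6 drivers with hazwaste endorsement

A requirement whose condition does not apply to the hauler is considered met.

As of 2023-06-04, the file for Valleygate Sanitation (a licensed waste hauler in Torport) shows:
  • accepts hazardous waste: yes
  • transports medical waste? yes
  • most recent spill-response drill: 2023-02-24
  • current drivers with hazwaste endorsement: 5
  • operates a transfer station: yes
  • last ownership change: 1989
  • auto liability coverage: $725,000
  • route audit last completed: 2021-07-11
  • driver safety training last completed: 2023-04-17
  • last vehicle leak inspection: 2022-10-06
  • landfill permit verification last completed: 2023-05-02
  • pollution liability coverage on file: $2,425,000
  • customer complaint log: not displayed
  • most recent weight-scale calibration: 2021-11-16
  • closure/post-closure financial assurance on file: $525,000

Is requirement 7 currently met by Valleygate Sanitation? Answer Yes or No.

No

7. pollution liability coverage $2,425,000 < $2,450,000 → not met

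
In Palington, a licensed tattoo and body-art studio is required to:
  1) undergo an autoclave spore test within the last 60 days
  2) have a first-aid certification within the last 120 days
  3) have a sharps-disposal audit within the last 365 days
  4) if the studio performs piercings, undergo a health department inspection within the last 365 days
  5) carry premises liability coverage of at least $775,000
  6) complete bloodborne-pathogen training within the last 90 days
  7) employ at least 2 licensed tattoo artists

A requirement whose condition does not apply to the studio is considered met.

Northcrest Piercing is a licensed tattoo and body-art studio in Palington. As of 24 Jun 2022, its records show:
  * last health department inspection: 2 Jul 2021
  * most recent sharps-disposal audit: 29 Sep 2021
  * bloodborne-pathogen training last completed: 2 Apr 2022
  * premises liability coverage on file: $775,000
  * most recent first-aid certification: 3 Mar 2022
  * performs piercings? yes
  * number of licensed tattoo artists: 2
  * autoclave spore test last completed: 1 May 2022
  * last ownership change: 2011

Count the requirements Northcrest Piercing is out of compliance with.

0

1. autoclave spore test 54 days ago vs limit 60 → met
2. first-aid certification 113 days ago vs limit 120 → met
3. sharps-disposal audit 268 days ago vs limit 365 → met
4. condition 'performs piercings' holds; health department inspection 357 days ago vs limit 365 → met
5. premises liability coverage $775,000 ≥ $775,000 → met
6. bloodborne-pathogen training 83 days ago vs limit 90 → met
7. licensed tattoo artists 2 ≥ 2 → met
Not met: 0 of 7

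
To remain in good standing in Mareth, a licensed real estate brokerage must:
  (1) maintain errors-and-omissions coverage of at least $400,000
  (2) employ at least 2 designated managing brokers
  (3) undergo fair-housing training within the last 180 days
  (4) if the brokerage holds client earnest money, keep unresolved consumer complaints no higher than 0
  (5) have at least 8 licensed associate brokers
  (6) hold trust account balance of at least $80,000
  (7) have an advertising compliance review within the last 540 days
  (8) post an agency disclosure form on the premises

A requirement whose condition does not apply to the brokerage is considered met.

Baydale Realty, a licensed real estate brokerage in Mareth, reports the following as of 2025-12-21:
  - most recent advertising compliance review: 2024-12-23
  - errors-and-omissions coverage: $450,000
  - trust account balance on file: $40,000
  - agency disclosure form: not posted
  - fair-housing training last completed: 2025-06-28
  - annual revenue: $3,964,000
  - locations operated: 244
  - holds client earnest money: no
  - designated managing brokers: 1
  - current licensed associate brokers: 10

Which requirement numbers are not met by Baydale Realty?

2, 6, 8

1. errors-and-omissions coverage $450,000 ≥ $400,000 → met
2. designated managing brokers 1 < 2 → not met
3. fair-housing training 176 days ago vs limit 180 → met
4. condition 'holds client earnest money' does not hold → requirement n/a → met
5. licensed associate brokers 10 ≥ 8 → met
6. trust account balance $40,000 < $80,000 → not met
7. advertising compliance review 363 days ago vs limit 540 → met
8. agency disclosure form absent → not met
Not met: 2, 6, 8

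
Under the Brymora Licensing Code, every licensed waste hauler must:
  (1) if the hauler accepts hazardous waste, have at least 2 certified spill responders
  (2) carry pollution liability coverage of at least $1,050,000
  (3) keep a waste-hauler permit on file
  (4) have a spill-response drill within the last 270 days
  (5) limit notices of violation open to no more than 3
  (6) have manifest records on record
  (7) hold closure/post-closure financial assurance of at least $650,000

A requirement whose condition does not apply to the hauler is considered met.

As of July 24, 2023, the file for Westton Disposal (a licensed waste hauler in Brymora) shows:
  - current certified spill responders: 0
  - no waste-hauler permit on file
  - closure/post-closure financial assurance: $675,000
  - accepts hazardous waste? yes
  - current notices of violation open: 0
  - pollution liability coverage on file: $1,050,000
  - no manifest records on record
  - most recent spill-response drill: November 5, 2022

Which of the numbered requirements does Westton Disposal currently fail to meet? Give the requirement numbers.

1, 3, 6

1. condition 'accepts hazardous waste' holds; certified spill responders 0 < 2 → not met
2. pollution liability coverage $1,050,000 ≥ $1,050,000 → met
3. waste-hauler permit absent → not met
4. spill-response drill 261 days ago vs limit 270 → met
5. notices of violation open 0 ≤ 3 → met
6. manifest records absent → not met
7. closure/post-closure financial assurance $675,000 ≥ $650,000 → met
Not met: 1, 3, 6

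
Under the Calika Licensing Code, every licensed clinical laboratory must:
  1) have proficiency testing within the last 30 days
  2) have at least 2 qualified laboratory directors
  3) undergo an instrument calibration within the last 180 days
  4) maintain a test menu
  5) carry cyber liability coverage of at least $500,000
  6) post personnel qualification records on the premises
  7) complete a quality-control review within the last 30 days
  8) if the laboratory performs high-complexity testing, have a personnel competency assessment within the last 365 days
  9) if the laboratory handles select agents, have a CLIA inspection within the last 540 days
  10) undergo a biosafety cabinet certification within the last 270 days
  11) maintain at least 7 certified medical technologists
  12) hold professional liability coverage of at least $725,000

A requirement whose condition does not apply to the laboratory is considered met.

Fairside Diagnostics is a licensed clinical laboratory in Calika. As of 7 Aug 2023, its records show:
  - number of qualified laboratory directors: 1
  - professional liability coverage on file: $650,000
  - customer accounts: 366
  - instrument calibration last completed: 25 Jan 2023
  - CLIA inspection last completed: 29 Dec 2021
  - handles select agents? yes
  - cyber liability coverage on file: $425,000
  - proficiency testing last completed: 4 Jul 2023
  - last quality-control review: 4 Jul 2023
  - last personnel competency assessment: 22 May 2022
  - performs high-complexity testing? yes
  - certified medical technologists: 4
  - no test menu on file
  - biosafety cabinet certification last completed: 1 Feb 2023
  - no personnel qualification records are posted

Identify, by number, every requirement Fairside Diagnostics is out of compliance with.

1. proficiency testing 34 days ago vs limit 30 → not met
2. qualified laboratory directors 1 < 2 → not met
3. instrument calibration 194 days ago vs limit 180 → not met
4. test menu absent → not met
5. cyber liability coverage $425,000 < $500,000 → not met
6. personnel qualification records absent → not met
7. quality-control review 34 days ago vs limit 30 → not met
8. condition 'performs high-complexity testing' holds; personnel competency assessment 442 days ago vs limit 365 → not met
9. condition 'handles select agents' holds; CLIA inspection 586 days ago vs limit 540 → not met
10. biosafety cabinet certification 187 days ago vs limit 270 → met
11. certified medical technologists 4 < 7 → not met
12. professional liability coverage $650,000 < $725,000 → not met
Not met: 1, 2, 3, 4, 5, 6, 7, 8, 9, 11, 12

1, 2, 3, 4, 5, 6, 7, 8, 9, 11, 12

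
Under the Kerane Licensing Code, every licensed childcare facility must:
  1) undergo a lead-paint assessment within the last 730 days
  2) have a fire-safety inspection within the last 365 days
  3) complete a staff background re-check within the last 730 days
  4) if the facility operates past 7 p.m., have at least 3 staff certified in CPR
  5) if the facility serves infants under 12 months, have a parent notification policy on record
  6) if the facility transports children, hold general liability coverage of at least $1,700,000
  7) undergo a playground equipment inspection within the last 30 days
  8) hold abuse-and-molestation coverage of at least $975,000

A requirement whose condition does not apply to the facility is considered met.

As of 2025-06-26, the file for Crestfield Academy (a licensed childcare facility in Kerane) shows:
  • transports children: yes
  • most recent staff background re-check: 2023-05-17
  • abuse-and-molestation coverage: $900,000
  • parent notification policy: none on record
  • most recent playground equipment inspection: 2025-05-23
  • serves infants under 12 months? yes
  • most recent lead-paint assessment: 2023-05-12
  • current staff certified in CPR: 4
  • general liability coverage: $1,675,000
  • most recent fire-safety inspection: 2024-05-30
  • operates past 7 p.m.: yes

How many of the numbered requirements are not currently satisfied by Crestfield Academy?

7

1. lead-paint assessment 776 days ago vs limit 730 → not met
2. fire-safety inspection 392 days ago vs limit 365 → not met
3. staff background re-check 771 days ago vs limit 730 → not met
4. condition 'operates past 7 p.m.' holds; staff certified in CPR 4 ≥ 3 → met
5. condition 'serves infants under 12 months' holds; parent notification policy absent → not met
6. condition 'transports children' holds; general liability coverage $1,675,000 < $1,700,000 → not met
7. playground equipment inspection 34 days ago vs limit 30 → not met
8. abuse-and-molestation coverage $900,000 < $975,000 → not met
Not met: 7 of 8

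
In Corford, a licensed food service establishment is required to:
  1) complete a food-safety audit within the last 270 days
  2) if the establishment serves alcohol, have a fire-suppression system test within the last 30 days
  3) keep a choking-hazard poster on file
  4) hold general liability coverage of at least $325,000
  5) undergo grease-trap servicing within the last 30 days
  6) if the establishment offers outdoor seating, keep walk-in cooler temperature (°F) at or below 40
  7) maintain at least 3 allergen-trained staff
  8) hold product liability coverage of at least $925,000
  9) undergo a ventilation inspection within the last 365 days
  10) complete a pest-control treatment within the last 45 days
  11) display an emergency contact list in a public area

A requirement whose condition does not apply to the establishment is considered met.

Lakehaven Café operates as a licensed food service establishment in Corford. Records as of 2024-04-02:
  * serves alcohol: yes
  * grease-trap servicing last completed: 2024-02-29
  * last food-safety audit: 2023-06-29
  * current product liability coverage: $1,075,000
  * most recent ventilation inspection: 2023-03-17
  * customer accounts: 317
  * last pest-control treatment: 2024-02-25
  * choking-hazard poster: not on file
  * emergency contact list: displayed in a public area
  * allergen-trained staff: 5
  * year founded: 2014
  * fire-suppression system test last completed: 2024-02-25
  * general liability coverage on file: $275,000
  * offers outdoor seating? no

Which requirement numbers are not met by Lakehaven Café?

1. food-safety audit 278 days ago vs limit 270 → not met
2. condition 'serves alcohol' holds; fire-suppression system test 37 days ago vs limit 30 → not met
3. choking-hazard poster absent → not met
4. general liability coverage $275,000 < $325,000 → not met
5. grease-trap servicing 33 days ago vs limit 30 → not met
6. condition 'offers outdoor seating' does not hold → requirement n/a → met
7. allergen-trained staff 5 ≥ 3 → met
8. product liability coverage $1,075,000 ≥ $925,000 → met
9. ventilation inspection 382 days ago vs limit 365 → not met
10. pest-control treatment 37 days ago vs limit 45 → met
11. emergency contact list present → met
Not met: 1, 2, 3, 4, 5, 9

1, 2, 3, 4, 5, 9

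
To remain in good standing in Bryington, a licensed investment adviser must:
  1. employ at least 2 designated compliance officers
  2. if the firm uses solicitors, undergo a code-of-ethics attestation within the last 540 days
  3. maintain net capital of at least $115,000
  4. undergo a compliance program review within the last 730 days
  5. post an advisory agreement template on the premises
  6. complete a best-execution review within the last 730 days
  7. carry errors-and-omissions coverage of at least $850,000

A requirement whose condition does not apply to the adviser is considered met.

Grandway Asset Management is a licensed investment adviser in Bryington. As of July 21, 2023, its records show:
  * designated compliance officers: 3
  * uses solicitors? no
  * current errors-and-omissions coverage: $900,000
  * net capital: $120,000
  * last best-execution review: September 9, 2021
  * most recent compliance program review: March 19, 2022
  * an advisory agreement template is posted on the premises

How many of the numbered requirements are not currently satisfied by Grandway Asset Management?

1. designated compliance officers 3 ≥ 2 → met
2. condition 'uses solicitors' does not hold → requirement n/a → met
3. net capital $120,000 ≥ $115,000 → met
4. compliance program review 489 days ago vs limit 730 → met
5. advisory agreement template present → met
6. best-execution review 680 days ago vs limit 730 → met
7. errors-and-omissions coverage $900,000 ≥ $850,000 → met
Not met: 0 of 7

0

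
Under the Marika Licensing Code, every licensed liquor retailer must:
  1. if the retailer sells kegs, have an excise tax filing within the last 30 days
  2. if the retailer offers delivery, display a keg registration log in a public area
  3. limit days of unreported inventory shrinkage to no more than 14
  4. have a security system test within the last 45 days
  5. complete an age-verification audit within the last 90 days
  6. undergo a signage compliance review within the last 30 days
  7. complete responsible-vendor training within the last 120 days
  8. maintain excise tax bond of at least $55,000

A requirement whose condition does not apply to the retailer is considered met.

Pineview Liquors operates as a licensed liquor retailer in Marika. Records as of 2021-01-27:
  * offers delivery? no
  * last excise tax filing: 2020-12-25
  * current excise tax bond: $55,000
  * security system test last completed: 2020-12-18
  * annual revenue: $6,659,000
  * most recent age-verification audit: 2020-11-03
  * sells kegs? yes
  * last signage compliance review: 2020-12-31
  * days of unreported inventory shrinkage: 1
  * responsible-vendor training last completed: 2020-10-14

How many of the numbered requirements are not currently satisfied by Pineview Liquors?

1. condition 'sells kegs' holds; excise tax filing 33 days ago vs limit 30 → not met
2. condition 'offers delivery' does not hold → requirement n/a → met
3. days of unreported inventory shrinkage 1 ≤ 14 → met
4. security system test 40 days ago vs limit 45 → met
5. age-verification audit 85 days ago vs limit 90 → met
6. signage compliance review 27 days ago vs limit 30 → met
7. responsible-vendor training 105 days ago vs limit 120 → met
8. excise tax bond $55,000 ≥ $55,000 → met
Not met: 1 of 8

1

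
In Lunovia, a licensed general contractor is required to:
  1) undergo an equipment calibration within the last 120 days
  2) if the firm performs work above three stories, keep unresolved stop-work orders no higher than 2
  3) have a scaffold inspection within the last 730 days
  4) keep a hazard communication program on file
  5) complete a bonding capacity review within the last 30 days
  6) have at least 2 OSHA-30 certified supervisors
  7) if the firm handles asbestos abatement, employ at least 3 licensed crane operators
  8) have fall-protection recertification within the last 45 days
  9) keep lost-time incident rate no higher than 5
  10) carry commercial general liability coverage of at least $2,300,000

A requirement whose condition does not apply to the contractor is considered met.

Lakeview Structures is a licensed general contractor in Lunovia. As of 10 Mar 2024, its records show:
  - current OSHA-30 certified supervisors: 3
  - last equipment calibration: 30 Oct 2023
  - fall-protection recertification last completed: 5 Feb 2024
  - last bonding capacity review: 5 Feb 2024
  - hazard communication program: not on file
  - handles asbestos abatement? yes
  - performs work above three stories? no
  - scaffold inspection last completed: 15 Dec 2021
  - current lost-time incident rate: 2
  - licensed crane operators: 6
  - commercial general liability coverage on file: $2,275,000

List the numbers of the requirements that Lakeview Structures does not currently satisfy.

1, 3, 4, 5, 10

1. equipment calibration 132 days ago vs limit 120 → not met
2. condition 'performs work above three stories' does not hold → requirement n/a → met
3. scaffold inspection 816 days ago vs limit 730 → not met
4. hazard communication program absent → not met
5. bonding capacity review 34 days ago vs limit 30 → not met
6. OSHA-30 certified supervisors 3 ≥ 2 → met
7. condition 'handles asbestos abatement' holds; licensed crane operators 6 ≥ 3 → met
8. fall-protection recertification 34 days ago vs limit 45 → met
9. lost-time incident rate 2 ≤ 5 → met
10. commercial general liability coverage $2,275,000 < $2,300,000 → not met
Not met: 1, 3, 4, 5, 10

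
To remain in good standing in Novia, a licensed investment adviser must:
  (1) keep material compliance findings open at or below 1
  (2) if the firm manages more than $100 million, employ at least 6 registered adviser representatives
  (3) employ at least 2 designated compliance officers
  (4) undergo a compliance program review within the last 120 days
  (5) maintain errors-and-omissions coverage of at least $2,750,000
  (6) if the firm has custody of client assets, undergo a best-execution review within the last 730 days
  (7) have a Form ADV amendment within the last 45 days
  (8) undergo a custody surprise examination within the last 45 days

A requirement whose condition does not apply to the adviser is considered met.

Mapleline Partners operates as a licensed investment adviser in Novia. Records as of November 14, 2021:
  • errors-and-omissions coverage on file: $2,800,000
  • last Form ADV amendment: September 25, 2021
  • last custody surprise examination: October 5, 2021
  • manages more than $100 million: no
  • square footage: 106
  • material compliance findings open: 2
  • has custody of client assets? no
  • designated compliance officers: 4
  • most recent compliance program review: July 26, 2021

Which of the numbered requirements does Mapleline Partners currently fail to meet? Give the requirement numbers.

1, 7

1. material compliance findings open 2 > 1 → not met
2. condition 'manages more than $100 million' does not hold → requirement n/a → met
3. designated compliance officers 4 ≥ 2 → met
4. compliance program review 111 days ago vs limit 120 → met
5. errors-and-omissions coverage $2,800,000 ≥ $2,750,000 → met
6. condition 'has custody of client assets' does not hold → requirement n/a → met
7. Form ADV amendment 50 days ago vs limit 45 → not met
8. custody surprise examination 40 days ago vs limit 45 → met
Not met: 1, 7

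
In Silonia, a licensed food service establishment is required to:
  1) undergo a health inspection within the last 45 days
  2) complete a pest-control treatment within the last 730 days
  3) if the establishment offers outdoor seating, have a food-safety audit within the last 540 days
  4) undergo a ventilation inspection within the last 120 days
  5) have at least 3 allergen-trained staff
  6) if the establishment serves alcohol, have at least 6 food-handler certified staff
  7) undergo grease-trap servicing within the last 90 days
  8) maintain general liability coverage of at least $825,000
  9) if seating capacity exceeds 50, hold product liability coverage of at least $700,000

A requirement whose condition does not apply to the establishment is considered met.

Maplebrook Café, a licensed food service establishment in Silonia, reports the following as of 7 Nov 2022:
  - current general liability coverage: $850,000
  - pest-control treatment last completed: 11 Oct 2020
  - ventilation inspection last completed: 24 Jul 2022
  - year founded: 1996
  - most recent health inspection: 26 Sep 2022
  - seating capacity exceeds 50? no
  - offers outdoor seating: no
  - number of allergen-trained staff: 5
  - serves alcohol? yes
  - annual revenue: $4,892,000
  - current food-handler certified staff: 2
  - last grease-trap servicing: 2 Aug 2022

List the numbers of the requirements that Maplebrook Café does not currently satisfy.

2, 6, 7

1. health inspection 42 days ago vs limit 45 → met
2. pest-control treatment 757 days ago vs limit 730 → not met
3. condition 'offers outdoor seating' does not hold → requirement n/a → met
4. ventilation inspection 106 days ago vs limit 120 → met
5. allergen-trained staff 5 ≥ 3 → met
6. condition 'serves alcohol' holds; food-handler certified staff 2 < 6 → not met
7. grease-trap servicing 97 days ago vs limit 90 → not met
8. general liability coverage $850,000 ≥ $825,000 → met
9. condition 'seating capacity exceeds 50' does not hold → requirement n/a → met
Not met: 2, 6, 7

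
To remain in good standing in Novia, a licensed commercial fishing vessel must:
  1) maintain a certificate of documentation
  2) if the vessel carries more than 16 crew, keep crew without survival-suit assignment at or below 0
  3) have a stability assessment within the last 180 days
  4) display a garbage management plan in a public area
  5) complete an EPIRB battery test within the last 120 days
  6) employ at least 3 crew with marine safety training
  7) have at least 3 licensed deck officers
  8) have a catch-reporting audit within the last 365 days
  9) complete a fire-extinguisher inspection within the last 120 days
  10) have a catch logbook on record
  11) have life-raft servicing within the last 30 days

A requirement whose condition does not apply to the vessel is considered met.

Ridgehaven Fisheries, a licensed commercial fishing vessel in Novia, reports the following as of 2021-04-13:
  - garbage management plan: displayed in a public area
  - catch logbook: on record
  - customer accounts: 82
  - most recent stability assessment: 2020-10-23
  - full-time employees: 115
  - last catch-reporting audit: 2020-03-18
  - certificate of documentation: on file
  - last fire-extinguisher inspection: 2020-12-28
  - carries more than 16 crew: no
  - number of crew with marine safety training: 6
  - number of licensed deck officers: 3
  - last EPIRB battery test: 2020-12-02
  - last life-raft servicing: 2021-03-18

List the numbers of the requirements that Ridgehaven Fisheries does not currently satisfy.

1. certificate of documentation present → met
2. condition 'carries more than 16 crew' does not hold → requirement n/a → met
3. stability assessment 172 days ago vs limit 180 → met
4. garbage management plan present → met
5. EPIRB battery test 132 days ago vs limit 120 → not met
6. crew with marine safety training 6 ≥ 3 → met
7. licensed deck officers 3 ≥ 3 → met
8. catch-reporting audit 391 days ago vs limit 365 → not met
9. fire-extinguisher inspection 106 days ago vs limit 120 → met
10. catch logbook present → met
11. life-raft servicing 26 days ago vs limit 30 → met
Not met: 5, 8

5, 8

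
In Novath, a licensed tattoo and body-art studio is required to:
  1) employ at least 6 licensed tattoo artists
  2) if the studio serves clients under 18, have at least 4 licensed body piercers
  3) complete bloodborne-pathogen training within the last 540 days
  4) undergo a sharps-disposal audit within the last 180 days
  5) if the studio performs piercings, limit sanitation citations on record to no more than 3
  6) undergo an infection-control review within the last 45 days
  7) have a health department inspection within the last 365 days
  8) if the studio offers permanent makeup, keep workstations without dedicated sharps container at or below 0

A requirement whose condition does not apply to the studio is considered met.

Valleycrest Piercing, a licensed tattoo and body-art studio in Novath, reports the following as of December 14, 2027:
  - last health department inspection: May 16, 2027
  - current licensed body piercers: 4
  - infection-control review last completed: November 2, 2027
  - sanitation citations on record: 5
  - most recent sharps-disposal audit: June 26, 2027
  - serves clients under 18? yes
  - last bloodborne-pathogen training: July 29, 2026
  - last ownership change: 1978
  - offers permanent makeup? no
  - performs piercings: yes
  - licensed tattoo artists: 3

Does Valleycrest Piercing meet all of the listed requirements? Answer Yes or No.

No

1. licensed tattoo artists 3 < 6 → not met
2. condition 'serves clients under 18' holds; licensed body piercers 4 ≥ 4 → met
3. bloodborne-pathogen training 503 days ago vs limit 540 → met
4. sharps-disposal audit 171 days ago vs limit 180 → met
5. condition 'performs piercings' holds; sanitation citations on record 5 > 3 → not met
6. infection-control review 42 days ago vs limit 45 → met
7. health department inspection 212 days ago vs limit 365 → met
8. condition 'offers permanent makeup' does not hold → requirement n/a → met
Not met: 1, 5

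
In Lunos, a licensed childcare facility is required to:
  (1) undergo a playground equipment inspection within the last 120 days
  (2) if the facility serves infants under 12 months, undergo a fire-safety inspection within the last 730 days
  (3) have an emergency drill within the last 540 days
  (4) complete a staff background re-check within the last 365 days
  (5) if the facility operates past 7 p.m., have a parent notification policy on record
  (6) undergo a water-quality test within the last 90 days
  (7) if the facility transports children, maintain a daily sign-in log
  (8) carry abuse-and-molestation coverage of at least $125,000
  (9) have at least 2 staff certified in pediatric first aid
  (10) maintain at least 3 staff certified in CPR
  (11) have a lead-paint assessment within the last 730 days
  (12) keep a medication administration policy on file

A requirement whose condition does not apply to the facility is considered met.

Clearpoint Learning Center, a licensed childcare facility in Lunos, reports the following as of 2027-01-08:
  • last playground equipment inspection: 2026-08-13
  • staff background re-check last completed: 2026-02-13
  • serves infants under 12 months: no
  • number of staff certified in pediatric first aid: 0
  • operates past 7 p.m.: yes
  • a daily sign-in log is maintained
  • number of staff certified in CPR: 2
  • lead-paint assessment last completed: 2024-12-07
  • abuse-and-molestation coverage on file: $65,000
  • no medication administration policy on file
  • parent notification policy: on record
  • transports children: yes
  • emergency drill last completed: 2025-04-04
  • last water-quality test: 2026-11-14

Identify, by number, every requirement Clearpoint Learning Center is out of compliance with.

1. playground equipment inspection 148 days ago vs limit 120 → not met
2. condition 'serves infants under 12 months' does not hold → requirement n/a → met
3. emergency drill 644 days ago vs limit 540 → not met
4. staff background re-check 329 days ago vs limit 365 → met
5. condition 'operates past 7 p.m.' holds; parent notification policy present → met
6. water-quality test 55 days ago vs limit 90 → met
7. condition 'transports children' holds; daily sign-in log present → met
8. abuse-and-molestation coverage $65,000 < $125,000 → not met
9. staff certified in pediatric first aid 0 < 2 → not met
10. staff certified in CPR 2 < 3 → not met
11. lead-paint assessment 762 days ago vs limit 730 → not met
12. medication administration policy absent → not met
Not met: 1, 3, 8, 9, 10, 11, 12

1, 3, 8, 9, 10, 11, 12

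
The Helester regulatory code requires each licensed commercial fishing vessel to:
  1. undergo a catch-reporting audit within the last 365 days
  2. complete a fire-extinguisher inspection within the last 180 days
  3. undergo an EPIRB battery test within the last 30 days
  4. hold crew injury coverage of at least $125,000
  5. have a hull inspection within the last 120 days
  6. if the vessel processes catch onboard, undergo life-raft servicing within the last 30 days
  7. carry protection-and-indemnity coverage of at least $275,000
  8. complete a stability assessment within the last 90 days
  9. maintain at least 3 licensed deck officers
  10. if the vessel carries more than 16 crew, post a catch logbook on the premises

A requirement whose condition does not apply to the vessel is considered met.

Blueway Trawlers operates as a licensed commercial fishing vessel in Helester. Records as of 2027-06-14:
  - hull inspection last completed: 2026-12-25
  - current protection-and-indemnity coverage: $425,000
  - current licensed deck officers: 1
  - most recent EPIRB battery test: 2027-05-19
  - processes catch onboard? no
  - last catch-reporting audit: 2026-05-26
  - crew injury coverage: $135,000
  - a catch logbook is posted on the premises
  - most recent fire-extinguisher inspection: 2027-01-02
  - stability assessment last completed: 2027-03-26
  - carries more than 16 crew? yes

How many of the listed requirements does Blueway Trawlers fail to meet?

1. catch-reporting audit 384 days ago vs limit 365 → not met
2. fire-extinguisher inspection 163 days ago vs limit 180 → met
3. EPIRB battery test 26 days ago vs limit 30 → met
4. crew injury coverage $135,000 ≥ $125,000 → met
5. hull inspection 171 days ago vs limit 120 → not met
6. condition 'processes catch onboard' does not hold → requirement n/a → met
7. protection-and-indemnity coverage $425,000 ≥ $275,000 → met
8. stability assessment 80 days ago vs limit 90 → met
9. licensed deck officers 1 < 3 → not met
10. condition 'carries more than 16 crew' holds; catch logbook present → met
Not met: 3 of 10

3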